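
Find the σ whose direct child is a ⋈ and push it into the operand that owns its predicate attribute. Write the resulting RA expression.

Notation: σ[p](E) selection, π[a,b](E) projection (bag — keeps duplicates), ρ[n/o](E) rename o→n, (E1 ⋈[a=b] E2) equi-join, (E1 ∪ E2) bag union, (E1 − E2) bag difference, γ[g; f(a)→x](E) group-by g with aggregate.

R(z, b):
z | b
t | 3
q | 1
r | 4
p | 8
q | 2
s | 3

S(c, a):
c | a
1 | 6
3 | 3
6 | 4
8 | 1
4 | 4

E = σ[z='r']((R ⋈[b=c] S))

σ filters on z, owned by the left side.
E' = (σ[z='r'](R) ⋈[b=c] S)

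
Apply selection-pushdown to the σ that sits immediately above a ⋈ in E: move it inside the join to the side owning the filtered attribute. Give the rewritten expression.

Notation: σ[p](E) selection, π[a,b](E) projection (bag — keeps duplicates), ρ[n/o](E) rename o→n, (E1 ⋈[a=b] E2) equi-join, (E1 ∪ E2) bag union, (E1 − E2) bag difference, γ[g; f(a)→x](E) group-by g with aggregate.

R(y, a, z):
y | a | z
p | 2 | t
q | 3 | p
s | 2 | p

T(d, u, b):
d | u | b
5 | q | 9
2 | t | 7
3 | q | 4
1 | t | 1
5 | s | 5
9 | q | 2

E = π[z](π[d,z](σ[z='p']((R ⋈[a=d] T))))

σ filters on z, owned by the left side.
E' = π[z](π[d,z]((σ[z='p'](R) ⋈[a=d] T)))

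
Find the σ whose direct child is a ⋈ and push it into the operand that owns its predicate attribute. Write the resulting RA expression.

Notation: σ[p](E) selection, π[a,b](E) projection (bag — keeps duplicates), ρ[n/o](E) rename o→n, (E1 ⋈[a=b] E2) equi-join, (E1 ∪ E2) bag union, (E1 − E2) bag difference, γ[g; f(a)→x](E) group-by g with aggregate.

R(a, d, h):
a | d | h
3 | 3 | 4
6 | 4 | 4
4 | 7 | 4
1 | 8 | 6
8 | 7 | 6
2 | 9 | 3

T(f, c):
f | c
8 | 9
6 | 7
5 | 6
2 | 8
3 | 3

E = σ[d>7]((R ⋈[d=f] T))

σ filters on d, owned by the left side.
E' = (σ[d>7](R) ⋈[d=f] T)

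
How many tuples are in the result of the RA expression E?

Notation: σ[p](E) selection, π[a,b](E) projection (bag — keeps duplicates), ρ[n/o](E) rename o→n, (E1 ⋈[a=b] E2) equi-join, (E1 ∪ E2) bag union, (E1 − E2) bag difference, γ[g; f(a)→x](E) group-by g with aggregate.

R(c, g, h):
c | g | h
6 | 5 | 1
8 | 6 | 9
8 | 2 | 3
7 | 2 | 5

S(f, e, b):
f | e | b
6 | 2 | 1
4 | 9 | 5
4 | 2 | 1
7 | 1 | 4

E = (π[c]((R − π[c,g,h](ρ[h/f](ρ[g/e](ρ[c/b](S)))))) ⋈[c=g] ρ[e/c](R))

Row counts bottom-up:
  R → 4
  S → 4
  ρ[c/b](S) → 4
  ρ[g/e](ρ[c/b](S)) → 4
  ρ[h/f](ρ[g/e](ρ[c/b](S))) → 4
  π[c,g,h](ρ[h/f](ρ[g/e](ρ[c/b](S)))) → 4
  (R − π[c,g,h](ρ[h/f](ρ[g/e](ρ[c/b](S))))) → 4
  π[c]((R − π[c,g,h](ρ[h/f](ρ[g/e](ρ[c/b](S)))))) → 4
  R → 4
  ρ[e/c](R) → 4
  (π[c]((R − π[c,g,h](ρ[h/f](ρ[g/e](ρ[c/b](S)))))) ⋈[c=g] ρ[e/c](R)) → 1

|E| = 1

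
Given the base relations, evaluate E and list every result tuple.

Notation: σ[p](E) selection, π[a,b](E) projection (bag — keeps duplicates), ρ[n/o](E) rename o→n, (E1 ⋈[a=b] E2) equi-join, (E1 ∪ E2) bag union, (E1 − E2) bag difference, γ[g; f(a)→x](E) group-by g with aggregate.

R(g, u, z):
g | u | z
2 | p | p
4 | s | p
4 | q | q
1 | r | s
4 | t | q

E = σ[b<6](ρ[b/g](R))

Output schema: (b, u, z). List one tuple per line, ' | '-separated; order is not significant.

Row counts bottom-up:
  R → 5
  ρ[b/g](R) → 5
  σ[b<6](ρ[b/g](R)) → 5

== RESULT ==
b | u | z
1 | r | s
2 | p | p
4 | q | q
4 | s | p
4 | t | q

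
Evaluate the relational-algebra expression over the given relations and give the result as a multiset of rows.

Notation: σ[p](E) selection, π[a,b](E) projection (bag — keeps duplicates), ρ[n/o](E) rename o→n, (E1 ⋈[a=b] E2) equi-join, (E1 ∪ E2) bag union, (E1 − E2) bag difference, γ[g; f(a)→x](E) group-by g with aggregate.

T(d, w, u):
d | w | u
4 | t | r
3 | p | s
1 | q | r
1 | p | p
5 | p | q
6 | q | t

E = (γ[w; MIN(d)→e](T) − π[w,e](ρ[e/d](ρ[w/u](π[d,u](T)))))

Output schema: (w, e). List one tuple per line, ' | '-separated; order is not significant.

Subexpression sizes:
  T → 6
  γ[w; MIN(d)→e](T) → 3
  T → 6
  π[d,u](T) → 6
  ρ[w/u](π[d,u](T)) → 6
  ρ[e/d](ρ[w/u](π[d,u](T))) → 6
  π[w,e](ρ[e/d](ρ[w/u](π[d,u](T)))) → 6
  (γ[w; MIN(d)→e](T) − π[w,e](ρ[e/d](ρ[w/u](π[d,u](T))))) → 2

== RESULT ==
w | e
q | 1
t | 4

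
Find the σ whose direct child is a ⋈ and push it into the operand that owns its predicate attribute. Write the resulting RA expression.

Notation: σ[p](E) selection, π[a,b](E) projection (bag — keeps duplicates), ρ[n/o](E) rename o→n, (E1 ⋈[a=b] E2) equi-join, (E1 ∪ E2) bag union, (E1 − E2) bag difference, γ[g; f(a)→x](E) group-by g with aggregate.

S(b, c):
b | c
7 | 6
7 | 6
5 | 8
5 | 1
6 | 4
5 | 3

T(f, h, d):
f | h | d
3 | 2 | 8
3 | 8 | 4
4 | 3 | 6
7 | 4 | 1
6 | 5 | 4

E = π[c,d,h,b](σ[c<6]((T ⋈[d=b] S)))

σ filters on c, owned by the right side.
E' = π[c,d,h,b]((T ⋈[d=b] σ[c<6](S)))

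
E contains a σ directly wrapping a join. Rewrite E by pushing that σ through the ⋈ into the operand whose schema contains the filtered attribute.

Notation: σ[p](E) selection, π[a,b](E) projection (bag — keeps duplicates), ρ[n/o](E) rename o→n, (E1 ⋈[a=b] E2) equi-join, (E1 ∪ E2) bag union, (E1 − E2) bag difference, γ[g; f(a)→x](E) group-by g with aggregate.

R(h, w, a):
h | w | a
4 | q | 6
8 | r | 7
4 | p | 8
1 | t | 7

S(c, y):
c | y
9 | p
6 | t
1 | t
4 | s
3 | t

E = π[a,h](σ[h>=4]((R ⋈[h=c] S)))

σ filters on h, owned by the left side.
E' = π[a,h]((σ[h>=4](R) ⋈[h=c] S))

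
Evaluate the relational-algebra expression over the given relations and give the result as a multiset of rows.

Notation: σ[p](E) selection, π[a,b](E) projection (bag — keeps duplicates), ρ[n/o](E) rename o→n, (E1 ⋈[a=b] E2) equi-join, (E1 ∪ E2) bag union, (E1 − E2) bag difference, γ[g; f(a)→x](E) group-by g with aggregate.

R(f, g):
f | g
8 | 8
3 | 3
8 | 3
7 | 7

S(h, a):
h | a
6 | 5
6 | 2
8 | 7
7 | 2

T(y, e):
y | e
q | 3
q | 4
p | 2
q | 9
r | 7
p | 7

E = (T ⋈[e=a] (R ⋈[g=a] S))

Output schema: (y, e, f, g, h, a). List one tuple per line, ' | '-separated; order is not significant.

Row counts bottom-up:
  T → 6
  R → 4
  S → 4
  (R ⋈[g=a] S) → 1
  (T ⋈[e=a] (R ⋈[g=a] S)) → 2

== RESULT ==
y | e | f | g | h | a
p | 7 | 7 | 7 | 8 | 7
r | 7 | 7 | 7 | 8 | 7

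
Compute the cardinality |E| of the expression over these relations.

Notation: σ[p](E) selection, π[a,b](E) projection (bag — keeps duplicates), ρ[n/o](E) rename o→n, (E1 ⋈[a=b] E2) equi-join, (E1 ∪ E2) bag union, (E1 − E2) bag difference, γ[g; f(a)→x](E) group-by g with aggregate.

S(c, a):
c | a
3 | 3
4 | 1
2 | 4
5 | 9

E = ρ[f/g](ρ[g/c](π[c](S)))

Subexpression sizes:
  S → 4
  π[c](S) → 4
  ρ[g/c](π[c](S)) → 4
  ρ[f/g](ρ[g/c](π[c](S))) → 4

|E| = 4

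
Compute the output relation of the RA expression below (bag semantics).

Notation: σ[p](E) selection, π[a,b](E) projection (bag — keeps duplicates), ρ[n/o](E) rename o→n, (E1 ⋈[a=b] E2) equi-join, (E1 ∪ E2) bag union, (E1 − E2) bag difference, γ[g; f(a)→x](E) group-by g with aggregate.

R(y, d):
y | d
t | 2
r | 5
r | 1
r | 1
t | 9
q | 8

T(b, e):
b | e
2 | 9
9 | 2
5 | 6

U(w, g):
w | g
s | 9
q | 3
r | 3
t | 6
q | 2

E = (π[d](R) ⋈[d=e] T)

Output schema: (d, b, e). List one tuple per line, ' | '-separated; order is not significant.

Per-node cardinality:
  R → 6
  π[d](R) → 6
  T → 3
  (π[d](R) ⋈[d=e] T) → 2

== RESULT ==
d | b | e
2 | 9 | 2
9 | 2 | 9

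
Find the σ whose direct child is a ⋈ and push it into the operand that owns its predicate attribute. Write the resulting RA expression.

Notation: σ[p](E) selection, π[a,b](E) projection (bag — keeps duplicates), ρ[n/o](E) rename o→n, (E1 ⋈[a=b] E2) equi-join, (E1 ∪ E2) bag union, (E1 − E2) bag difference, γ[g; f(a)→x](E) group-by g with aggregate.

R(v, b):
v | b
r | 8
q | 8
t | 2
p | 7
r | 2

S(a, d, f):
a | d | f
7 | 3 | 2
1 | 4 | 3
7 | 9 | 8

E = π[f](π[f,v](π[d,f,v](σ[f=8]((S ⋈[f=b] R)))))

σ filters on f, owned by the left side.
E' = π[f](π[f,v](π[d,f,v]((σ[f=8](S) ⋈[f=b] R))))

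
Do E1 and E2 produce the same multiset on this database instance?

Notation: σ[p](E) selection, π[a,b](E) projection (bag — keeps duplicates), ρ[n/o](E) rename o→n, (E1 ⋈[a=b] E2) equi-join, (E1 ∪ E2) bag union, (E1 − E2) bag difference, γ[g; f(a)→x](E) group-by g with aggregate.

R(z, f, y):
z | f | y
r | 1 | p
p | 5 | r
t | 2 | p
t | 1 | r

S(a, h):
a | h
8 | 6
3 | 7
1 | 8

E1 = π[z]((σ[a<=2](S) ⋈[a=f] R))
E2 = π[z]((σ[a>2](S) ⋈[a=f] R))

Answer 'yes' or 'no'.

E1 row counts bottom-up:
  S → 3
  σ[a<=2](S) → 1
  R → 4
  (σ[a<=2](S) ⋈[a=f] R) → 2
  π[z]((σ[a<=2](S) ⋈[a=f] R)) → 2
E2 row counts bottom-up:
  S → 3
  σ[a>2](S) → 2
  R → 4
  (σ[a>2](S) ⋈[a=f] R) → 0
  π[z]((σ[a>2](S) ⋈[a=f] R)) → 0

E1 result:
z
r
t
E2 result:
z
(0 rows)
Witness: ('t',) appears 1× in E1 but 0× in E2.

no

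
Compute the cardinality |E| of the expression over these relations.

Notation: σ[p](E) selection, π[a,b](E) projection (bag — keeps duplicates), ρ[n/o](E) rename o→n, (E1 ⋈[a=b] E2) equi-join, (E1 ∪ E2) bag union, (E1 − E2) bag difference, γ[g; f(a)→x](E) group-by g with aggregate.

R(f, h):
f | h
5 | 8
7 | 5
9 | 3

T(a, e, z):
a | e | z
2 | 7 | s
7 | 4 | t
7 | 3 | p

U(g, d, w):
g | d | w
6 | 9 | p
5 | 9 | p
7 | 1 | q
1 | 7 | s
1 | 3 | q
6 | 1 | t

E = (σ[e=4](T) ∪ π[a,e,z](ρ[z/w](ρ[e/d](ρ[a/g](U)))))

Stepwise |·|:
  T → 3
  σ[e=4](T) → 1
  U → 6
  ρ[a/g](U) → 6
  ρ[e/d](ρ[a/g](U)) → 6
  ρ[z/w](ρ[e/d](ρ[a/g](U))) → 6
  π[a,e,z](ρ[z/w](ρ[e/d](ρ[a/g](U)))) → 6
  (σ[e=4](T) ∪ π[a,e,z](ρ[z/w](ρ[e/d](ρ[a/g](U))))) → 7

|E| = 7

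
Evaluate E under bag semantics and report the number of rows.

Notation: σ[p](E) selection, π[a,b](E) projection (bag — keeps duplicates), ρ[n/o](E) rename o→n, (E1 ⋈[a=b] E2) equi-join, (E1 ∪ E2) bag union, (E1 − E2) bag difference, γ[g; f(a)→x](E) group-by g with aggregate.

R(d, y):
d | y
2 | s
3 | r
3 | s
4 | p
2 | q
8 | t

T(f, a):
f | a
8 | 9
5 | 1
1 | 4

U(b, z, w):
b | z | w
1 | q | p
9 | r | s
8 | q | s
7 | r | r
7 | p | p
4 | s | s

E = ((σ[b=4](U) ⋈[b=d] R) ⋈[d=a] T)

Stepwise |·|:
  U → 6
  σ[b=4](U) → 1
  R → 6
  (σ[b=4](U) ⋈[b=d] R) → 1
  T → 3
  ((σ[b=4](U) ⋈[b=d] R) ⋈[d=a] T) → 1

|E| = 1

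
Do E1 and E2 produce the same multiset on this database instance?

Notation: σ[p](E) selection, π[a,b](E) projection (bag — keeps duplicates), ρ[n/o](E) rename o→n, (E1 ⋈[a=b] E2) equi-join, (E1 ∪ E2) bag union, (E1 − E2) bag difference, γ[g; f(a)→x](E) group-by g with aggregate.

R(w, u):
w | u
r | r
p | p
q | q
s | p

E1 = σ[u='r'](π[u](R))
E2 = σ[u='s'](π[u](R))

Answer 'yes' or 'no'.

E1 subexpression sizes:
  R → 4
  π[u](R) → 4
  σ[u='r'](π[u](R)) → 1
E2 subexpression sizes:
  R → 4
  π[u](R) → 4
  σ[u='s'](π[u](R)) → 0

E1 result:
u
r
E2 result:
u
(0 rows)
Witness: ('r',) appears 1× in E1 but 0× in E2.

no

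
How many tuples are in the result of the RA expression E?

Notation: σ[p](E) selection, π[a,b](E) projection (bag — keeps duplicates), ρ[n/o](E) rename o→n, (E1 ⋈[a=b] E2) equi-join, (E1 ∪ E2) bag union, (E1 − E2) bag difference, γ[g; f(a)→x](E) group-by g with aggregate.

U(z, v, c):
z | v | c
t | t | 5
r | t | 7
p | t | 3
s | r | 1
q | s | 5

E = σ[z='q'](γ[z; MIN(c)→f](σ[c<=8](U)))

Per-node cardinality:
  U → 5
  σ[c<=8](U) → 5
  γ[z; MIN(c)→f](σ[c<=8](U)) → 5
  σ[z='q'](γ[z; MIN(c)→f](σ[c<=8](U))) → 1

|E| = 1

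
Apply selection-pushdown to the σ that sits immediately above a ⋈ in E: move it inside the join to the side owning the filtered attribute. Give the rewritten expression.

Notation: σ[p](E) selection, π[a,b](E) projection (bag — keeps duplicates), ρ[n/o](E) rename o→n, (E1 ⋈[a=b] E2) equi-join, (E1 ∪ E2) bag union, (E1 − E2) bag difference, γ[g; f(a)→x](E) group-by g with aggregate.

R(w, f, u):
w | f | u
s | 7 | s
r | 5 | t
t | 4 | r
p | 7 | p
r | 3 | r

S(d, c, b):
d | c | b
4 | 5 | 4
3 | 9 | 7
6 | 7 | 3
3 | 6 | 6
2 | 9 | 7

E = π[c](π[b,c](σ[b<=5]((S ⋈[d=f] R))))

σ filters on b, owned by the left side.
E' = π[c](π[b,c]((σ[b<=5](S) ⋈[d=f] R)))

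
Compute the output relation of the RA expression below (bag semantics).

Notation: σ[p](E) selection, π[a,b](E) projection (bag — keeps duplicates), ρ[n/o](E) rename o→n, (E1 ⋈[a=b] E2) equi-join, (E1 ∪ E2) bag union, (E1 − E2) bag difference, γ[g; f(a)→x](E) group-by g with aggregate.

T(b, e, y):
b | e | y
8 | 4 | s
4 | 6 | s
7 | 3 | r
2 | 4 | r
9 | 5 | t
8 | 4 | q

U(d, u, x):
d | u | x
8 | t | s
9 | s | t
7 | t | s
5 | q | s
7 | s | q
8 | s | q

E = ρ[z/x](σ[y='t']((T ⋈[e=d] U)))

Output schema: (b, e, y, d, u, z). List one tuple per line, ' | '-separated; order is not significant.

Row counts bottom-up:
  T → 6
  U → 6
  (T ⋈[e=d] U) → 1
  σ[y='t']((T ⋈[e=d] U)) → 1
  ρ[z/x](σ[y='t']((T ⋈[e=d] U))) → 1

== RESULT ==
b | e | y | d | u | z
9 | 5 | t | 5 | q | s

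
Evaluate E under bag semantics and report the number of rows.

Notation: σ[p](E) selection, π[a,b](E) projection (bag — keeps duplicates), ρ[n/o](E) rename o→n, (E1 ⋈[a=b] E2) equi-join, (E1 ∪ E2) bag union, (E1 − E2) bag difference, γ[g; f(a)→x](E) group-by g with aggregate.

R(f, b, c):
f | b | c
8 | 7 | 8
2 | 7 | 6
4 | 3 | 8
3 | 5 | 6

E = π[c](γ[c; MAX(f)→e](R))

Per-node cardinality:
  R → 4
  γ[c; MAX(f)→e](R) → 2
  π[c](γ[c; MAX(f)→e](R)) → 2

|E| = 2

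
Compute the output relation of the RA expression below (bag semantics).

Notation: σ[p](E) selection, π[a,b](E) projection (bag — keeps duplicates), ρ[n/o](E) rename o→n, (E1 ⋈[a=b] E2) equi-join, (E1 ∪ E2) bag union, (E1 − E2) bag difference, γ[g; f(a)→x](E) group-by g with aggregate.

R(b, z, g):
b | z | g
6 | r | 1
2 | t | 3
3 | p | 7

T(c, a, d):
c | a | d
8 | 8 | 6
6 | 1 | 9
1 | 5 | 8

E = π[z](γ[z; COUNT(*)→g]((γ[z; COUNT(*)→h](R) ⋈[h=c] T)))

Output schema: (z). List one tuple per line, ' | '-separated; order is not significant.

Subexpression sizes:
  R → 3
  γ[z; COUNT(*)→h](R) → 3
  T → 3
  (γ[z; COUNT(*)→h](R) ⋈[h=c] T) → 3
  γ[z; COUNT(*)→g]((γ[z; COUNT(*)→h](R) ⋈[h=c] T)) → 3
  π[z](γ[z; COUNT(*)→g]((γ[z; COUNT(*)→h](R) ⋈[h=c] T))) → 3

== RESULT ==
z
p
r
t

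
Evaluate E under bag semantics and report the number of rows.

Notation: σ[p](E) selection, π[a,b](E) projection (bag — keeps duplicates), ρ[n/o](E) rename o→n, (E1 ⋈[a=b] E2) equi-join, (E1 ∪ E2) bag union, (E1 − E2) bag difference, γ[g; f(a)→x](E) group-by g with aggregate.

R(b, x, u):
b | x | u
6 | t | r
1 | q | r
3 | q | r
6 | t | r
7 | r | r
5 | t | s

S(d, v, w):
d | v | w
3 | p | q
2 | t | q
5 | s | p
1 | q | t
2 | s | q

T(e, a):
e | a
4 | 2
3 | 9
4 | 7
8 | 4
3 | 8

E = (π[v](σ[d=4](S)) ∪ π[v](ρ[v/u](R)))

Per-node cardinality:
  S → 5
  σ[d=4](S) → 0
  π[v](σ[d=4](S)) → 0
  R → 6
  ρ[v/u](R) → 6
  π[v](ρ[v/u](R)) → 6
  (π[v](σ[d=4](S)) ∪ π[v](ρ[v/u](R))) → 6

|E| = 6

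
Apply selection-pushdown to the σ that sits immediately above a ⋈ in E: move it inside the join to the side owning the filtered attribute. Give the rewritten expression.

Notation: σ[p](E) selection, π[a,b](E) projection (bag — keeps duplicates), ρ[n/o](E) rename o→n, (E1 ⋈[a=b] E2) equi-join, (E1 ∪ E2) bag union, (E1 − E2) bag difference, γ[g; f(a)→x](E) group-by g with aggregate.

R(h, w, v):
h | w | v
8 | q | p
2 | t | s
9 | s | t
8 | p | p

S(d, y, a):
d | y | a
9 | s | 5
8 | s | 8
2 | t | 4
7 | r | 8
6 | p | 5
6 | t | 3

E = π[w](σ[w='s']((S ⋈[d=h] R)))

σ filters on w, owned by the right side.
E' = π[w]((S ⋈[d=h] σ[w='s'](R)))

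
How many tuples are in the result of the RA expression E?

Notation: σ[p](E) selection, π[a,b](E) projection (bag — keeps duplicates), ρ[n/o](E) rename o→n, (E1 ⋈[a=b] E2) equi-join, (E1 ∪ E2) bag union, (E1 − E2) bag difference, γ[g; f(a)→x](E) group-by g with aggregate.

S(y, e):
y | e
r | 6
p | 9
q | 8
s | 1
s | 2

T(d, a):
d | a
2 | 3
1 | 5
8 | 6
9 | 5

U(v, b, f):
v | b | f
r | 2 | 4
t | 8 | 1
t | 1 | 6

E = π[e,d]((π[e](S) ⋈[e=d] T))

Stepwise |·|:
  S → 5
  π[e](S) → 5
  T → 4
  (π[e](S) ⋈[e=d] T) → 4
  π[e,d]((π[e](S) ⋈[e=d] T)) → 4

|E| = 4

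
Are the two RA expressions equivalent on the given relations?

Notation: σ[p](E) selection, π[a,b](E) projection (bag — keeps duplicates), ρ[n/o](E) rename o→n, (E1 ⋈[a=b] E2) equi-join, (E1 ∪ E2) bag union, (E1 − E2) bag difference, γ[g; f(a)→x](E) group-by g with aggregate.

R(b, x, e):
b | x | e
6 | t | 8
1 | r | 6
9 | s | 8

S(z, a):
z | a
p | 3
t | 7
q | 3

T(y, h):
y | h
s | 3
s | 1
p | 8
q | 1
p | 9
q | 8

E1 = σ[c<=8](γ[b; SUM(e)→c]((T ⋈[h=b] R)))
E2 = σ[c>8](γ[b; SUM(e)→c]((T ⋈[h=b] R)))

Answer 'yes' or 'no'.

E1 row counts bottom-up:
  T → 6
  R → 3
  (T ⋈[h=b] R) → 3
  γ[b; SUM(e)→c]((T ⋈[h=b] R)) → 2
  σ[c<=8](γ[b; SUM(e)→c]((T ⋈[h=b] R))) → 1
E2 row counts bottom-up:
  T → 6
  R → 3
  (T ⋈[h=b] R) → 3
  γ[b; SUM(e)→c]((T ⋈[h=b] R)) → 2
  σ[c>8](γ[b; SUM(e)→c]((T ⋈[h=b] R))) → 1

E1 result:
b | c
9 | 8
E2 result:
b | c
1 | 12
Witness: (1, 12) appears 0× in E1 but 1× in E2.

no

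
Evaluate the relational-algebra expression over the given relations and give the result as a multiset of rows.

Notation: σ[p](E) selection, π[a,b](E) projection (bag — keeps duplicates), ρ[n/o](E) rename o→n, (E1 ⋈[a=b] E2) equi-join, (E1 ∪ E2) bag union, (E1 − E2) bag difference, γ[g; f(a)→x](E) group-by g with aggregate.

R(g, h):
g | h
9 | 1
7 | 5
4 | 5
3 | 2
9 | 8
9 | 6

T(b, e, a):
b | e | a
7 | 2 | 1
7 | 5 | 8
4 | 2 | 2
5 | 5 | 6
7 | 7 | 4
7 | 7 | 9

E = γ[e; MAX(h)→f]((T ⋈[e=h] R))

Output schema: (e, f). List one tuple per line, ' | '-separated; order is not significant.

Subexpression sizes:
  T → 6
  R → 6
  (T ⋈[e=h] R) → 6
  γ[e; MAX(h)→f]((T ⋈[e=h] R)) → 2

== RESULT ==
e | f
2 | 2
5 | 5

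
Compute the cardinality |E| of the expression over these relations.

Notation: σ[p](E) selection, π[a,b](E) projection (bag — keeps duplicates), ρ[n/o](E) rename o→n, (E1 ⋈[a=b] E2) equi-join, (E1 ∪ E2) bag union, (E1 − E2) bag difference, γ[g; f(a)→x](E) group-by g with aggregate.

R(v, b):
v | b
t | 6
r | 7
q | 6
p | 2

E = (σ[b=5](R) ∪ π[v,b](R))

Per-node cardinality:
  R → 4
  σ[b=5](R) → 0
  R → 4
  π[v,b](R) → 4
  (σ[b=5](R) ∪ π[v,b](R)) → 4

|E| = 4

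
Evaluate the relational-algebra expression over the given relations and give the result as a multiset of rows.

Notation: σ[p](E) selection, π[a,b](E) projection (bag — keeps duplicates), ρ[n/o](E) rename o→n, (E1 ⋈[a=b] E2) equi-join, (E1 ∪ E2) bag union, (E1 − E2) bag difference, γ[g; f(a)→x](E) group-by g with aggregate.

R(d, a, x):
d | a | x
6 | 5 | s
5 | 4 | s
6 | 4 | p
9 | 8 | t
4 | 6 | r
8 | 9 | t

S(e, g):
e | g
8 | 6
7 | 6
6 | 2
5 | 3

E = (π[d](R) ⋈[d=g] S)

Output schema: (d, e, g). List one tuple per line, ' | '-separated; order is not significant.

Stepwise |·|:
  R → 6
  π[d](R) → 6
  S → 4
  (π[d](R) ⋈[d=g] S) → 4

== RESULT ==
d | e | g
6 | 7 | 6
6 | 7 | 6
6 | 8 | 6
6 | 8 | 6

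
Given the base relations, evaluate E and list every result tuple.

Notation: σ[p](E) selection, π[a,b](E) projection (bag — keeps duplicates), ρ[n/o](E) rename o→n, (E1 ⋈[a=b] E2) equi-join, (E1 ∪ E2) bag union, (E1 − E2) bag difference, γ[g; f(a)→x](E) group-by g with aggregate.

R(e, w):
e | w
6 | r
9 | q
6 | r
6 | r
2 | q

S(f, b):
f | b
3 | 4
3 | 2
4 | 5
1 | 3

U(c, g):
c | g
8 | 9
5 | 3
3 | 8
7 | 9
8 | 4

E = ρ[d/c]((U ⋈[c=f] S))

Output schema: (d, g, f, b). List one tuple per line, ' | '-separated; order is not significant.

Stepwise |·|:
  U → 5
  S → 4
  (U ⋈[c=f] S) → 2
  ρ[d/c]((U ⋈[c=f] S)) → 2

== RESULT ==
d | g | f | b
3 | 8 | 3 | 2
3 | 8 | 3 | 4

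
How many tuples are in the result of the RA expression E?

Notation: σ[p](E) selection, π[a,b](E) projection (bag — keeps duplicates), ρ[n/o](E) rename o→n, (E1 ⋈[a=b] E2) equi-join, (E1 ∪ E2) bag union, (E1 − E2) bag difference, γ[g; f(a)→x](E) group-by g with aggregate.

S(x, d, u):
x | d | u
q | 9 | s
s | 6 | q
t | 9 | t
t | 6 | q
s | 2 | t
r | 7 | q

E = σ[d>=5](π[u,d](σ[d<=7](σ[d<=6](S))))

Per-node cardinality:
  S → 6
  σ[d<=6](S) → 3
  σ[d<=7](σ[d<=6](S)) → 3
  π[u,d](σ[d<=7](σ[d<=6](S))) → 3
  σ[d>=5](π[u,d](σ[d<=7](σ[d<=6](S)))) → 2

|E| = 2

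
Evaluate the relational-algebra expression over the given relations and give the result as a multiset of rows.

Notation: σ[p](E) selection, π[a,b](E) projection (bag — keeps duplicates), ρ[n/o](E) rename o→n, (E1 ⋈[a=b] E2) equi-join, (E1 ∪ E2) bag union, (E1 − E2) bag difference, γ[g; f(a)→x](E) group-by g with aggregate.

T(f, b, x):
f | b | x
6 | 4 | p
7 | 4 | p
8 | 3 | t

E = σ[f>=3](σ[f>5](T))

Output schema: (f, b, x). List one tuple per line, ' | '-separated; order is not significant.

Per-node cardinality:
  T → 3
  σ[f>5](T) → 3
  σ[f>=3](σ[f>5](T)) → 3

== RESULT ==
f | b | x
6 | 4 | p
7 | 4 | p
8 | 3 | t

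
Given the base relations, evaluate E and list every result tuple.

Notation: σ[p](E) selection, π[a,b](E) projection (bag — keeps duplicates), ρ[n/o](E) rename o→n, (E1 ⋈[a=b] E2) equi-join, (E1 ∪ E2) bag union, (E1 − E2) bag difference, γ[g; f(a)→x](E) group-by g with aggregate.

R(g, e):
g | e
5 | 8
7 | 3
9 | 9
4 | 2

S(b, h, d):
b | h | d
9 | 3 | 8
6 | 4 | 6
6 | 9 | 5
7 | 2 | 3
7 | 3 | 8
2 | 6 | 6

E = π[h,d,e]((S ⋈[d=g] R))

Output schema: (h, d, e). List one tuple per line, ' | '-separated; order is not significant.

Row counts bottom-up:
  S → 6
  R → 4
  (S ⋈[d=g] R) → 1
  π[h,d,e]((S ⋈[d=g] R)) → 1

== RESULT ==
h | d | e
9 | 5 | 8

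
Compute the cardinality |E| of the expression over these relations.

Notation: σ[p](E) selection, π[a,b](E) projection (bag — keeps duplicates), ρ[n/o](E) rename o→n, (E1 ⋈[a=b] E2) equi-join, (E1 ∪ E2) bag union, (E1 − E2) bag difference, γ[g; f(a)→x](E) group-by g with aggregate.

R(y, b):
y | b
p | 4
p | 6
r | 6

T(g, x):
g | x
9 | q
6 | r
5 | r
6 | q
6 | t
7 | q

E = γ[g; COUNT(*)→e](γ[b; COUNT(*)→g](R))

Per-node cardinality:
  R → 3
  γ[b; COUNT(*)→g](R) → 2
  γ[g; COUNT(*)→e](γ[b; COUNT(*)→g](R)) → 2

|E| = 2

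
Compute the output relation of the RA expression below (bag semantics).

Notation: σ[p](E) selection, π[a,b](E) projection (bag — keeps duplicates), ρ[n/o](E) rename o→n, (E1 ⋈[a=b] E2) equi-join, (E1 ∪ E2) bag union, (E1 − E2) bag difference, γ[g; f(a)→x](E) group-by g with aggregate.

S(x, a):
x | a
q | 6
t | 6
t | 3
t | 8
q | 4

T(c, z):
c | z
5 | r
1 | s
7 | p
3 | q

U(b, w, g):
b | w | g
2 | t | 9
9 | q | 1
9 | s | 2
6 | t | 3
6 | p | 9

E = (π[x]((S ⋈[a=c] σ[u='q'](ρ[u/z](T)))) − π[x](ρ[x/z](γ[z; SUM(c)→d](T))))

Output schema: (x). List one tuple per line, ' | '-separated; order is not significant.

Stepwise |·|:
  S → 5
  T → 4
  ρ[u/z](T) → 4
  σ[u='q'](ρ[u/z](T)) → 1
  (S ⋈[a=c] σ[u='q'](ρ[u/z](T))) → 1
  π[x]((S ⋈[a=c] σ[u='q'](ρ[u/z](T)))) → 1
  T → 4
  γ[z; SUM(c)→d](T) → 4
  ρ[x/z](γ[z; SUM(c)→d](T)) → 4
  π[x](ρ[x/z](γ[z; SUM(c)→d](T))) → 4
  (π[x]((S ⋈[a=c] σ[u='q'](ρ[u/z](T)))) − π[x](ρ[x/z](γ[z; SUM(c)→d](T)))) → 1

== RESULT ==
x
t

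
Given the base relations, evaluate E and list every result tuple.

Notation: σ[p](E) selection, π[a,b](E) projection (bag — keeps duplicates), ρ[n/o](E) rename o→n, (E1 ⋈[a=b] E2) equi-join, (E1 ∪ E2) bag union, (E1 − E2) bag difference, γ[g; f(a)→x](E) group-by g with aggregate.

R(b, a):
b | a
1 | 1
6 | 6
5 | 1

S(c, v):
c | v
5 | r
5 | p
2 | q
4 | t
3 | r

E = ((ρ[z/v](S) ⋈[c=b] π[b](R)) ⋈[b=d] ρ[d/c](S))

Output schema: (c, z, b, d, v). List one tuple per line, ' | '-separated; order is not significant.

Row counts bottom-up:
  S → 5
  ρ[z/v](S) → 5
  R → 3
  π[b](R) → 3
  (ρ[z/v](S) ⋈[c=b] π[b](R)) → 2
  S → 5
  ρ[d/c](S) → 5
  ((ρ[z/v](S) ⋈[c=b] π[b](R)) ⋈[b=d] ρ[d/c](S)) → 4

== RESULT ==
c | z | b | d | v
5 | p | 5 | 5 | p
5 | p | 5 | 5 | r
5 | r | 5 | 5 | p
5 | r | 5 | 5 | r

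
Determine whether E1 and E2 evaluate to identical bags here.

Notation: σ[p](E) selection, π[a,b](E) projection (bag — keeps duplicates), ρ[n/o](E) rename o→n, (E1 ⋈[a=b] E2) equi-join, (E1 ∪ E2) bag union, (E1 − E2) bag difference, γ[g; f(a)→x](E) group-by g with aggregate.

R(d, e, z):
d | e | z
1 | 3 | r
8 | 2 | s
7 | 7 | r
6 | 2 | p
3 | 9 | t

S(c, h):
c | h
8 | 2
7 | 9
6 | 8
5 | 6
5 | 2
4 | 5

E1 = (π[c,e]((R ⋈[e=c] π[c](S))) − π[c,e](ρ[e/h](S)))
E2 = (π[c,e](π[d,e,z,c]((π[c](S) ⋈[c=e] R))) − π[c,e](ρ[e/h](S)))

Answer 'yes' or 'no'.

E1 stepwise |·|:
  R → 5
  S → 6
  π[c](S) → 6
  (R ⋈[e=c] π[c](S)) → 1
  π[c,e]((R ⋈[e=c] π[c](S))) → 1
  S → 6
  ρ[e/h](S) → 6
  π[c,e](ρ[e/h](S)) → 6
  (π[c,e]((R ⋈[e=c] π[c](S))) − π[c,e](ρ[e/h](S))) → 1
E2 stepwise |·|:
  S → 6
  π[c](S) → 6
  R → 5
  (π[c](S) ⋈[c=e] R) → 1
  π[d,e,z,c]((π[c](S) ⋈[c=e] R)) → 1
  π[c,e](π[d,e,z,c]((π[c](S) ⋈[c=e] R))) → 1
  S → 6
  ρ[e/h](S) → 6
  π[c,e](ρ[e/h](S)) → 6
  (π[c,e](π[d,e,z,c]((π[c](S) ⋈[c=e] R))) − π[c,e](ρ[e/h](S))) → 1

E1 and E2 produce the same multiset:
c | e
7 | 7

yes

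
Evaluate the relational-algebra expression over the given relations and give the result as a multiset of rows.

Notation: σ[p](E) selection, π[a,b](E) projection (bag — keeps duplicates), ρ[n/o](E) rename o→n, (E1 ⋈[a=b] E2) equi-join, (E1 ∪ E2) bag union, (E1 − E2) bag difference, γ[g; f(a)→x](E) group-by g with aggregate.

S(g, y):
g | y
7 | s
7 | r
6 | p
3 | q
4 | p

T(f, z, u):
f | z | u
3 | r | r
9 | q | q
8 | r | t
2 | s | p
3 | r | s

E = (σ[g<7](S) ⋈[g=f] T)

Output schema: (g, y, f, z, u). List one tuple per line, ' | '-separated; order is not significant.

Per-node cardinality:
  S → 5
  σ[g<7](S) → 3
  T → 5
  (σ[g<7](S) ⋈[g=f] T) → 2

== RESULT ==
g | y | f | z | u
3 | q | 3 | r | r
3 | q | 3 | r | s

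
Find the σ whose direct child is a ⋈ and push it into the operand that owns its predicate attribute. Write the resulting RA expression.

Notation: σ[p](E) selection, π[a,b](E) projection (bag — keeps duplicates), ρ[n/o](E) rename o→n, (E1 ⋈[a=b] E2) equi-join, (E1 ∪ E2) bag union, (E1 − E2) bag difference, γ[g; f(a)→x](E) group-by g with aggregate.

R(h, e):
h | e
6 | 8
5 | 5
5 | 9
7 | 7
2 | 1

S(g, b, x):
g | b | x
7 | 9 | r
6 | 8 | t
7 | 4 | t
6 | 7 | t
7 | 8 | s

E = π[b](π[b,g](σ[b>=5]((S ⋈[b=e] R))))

σ filters on b, owned by the left side.
E' = π[b](π[b,g]((σ[b>=5](S) ⋈[b=e] R)))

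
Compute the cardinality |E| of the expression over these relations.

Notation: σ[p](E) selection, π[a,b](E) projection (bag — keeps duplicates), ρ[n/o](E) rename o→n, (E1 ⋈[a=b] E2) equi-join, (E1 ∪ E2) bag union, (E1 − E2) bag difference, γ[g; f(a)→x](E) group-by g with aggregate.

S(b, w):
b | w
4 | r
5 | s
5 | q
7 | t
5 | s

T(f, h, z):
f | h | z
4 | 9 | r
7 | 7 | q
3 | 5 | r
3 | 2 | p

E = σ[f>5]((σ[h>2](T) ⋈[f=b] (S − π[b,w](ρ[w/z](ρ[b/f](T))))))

Row counts bottom-up:
  T → 4
  σ[h>2](T) → 3
  S → 5
  T → 4
  ρ[b/f](T) → 4
  ρ[w/z](ρ[b/f](T)) → 4
  π[b,w](ρ[w/z](ρ[b/f](T))) → 4
  (S − π[b,w](ρ[w/z](ρ[b/f](T)))) → 4
  (σ[h>2](T) ⋈[f=b] (S − π[b,w](ρ[w/z](ρ[b/f](T))))) → 1
  σ[f>5]((σ[h>2](T) ⋈[f=b] (S − π[b,w](ρ[w/z](ρ[b/f](T)))))) → 1

|E| = 1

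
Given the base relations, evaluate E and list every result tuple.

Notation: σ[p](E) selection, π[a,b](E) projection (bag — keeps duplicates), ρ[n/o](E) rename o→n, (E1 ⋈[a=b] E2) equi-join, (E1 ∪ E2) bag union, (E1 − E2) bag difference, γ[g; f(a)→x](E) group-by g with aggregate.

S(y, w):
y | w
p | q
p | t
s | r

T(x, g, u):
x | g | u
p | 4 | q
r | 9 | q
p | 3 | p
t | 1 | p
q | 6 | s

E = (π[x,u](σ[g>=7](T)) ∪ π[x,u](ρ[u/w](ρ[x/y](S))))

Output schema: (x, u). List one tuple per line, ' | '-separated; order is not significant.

Subexpression sizes:
  T → 5
  σ[g>=7](T) → 1
  π[x,u](σ[g>=7](T)) → 1
  S → 3
  ρ[x/y](S) → 3
  ρ[u/w](ρ[x/y](S)) → 3
  π[x,u](ρ[u/w](ρ[x/y](S))) → 3
  (π[x,u](σ[g>=7](T)) ∪ π[x,u](ρ[u/w](ρ[x/y](S)))) → 4

== RESULT ==
x | u
p | q
p | t
r | q
s | r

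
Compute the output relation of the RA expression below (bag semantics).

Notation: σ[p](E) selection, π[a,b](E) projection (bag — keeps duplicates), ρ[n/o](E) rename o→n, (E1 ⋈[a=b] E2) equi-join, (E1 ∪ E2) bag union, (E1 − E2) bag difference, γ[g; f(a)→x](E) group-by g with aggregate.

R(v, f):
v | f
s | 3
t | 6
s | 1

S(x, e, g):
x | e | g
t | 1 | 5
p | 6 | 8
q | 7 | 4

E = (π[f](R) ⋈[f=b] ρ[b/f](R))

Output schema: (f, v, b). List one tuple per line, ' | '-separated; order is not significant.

Per-node cardinality:
  R → 3
  π[f](R) → 3
  R → 3
  ρ[b/f](R) → 3
  (π[f](R) ⋈[f=b] ρ[b/f](R)) → 3

== RESULT ==
f | v | b
1 | s | 1
3 | s | 3
6 | t | 6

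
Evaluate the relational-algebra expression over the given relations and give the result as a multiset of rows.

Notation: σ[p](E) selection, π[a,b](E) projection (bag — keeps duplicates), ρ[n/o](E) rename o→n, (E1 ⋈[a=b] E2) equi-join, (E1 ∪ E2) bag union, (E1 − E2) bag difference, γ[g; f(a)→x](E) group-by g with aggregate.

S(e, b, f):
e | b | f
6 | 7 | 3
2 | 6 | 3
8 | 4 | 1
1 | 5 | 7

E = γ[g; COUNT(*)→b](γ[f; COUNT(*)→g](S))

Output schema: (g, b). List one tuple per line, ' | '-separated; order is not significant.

Subexpression sizes:
  S → 4
  γ[f; COUNT(*)→g](S) → 3
  γ[g; COUNT(*)→b](γ[f; COUNT(*)→g](S)) → 2

== RESULT ==
g | b
1 | 2
2 | 1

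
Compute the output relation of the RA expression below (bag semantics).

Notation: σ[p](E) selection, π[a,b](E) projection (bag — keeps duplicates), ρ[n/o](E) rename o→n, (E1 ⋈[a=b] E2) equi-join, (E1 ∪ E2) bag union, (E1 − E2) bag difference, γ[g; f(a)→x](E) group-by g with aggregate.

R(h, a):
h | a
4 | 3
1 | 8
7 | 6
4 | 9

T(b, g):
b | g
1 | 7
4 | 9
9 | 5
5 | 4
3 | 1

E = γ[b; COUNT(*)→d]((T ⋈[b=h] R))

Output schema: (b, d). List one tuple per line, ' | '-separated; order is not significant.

Per-node cardinality:
  T → 5
  R → 4
  (T ⋈[b=h] R) → 3
  γ[b; COUNT(*)→d]((T ⋈[b=h] R)) → 2

== RESULT ==
b | d
1 | 1
4 | 2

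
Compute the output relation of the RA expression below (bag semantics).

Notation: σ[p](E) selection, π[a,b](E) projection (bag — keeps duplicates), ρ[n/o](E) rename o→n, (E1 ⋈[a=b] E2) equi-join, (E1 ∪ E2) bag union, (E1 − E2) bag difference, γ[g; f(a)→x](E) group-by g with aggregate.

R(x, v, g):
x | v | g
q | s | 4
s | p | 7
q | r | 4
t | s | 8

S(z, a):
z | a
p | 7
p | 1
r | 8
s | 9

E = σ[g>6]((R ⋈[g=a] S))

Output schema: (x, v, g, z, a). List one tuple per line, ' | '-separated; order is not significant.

Per-node cardinality:
  R → 4
  S → 4
  (R ⋈[g=a] S) → 2
  σ[g>6]((R ⋈[g=a] S)) → 2

== RESULT ==
x | v | g | z | a
s | p | 7 | p | 7
t | s | 8 | r | 8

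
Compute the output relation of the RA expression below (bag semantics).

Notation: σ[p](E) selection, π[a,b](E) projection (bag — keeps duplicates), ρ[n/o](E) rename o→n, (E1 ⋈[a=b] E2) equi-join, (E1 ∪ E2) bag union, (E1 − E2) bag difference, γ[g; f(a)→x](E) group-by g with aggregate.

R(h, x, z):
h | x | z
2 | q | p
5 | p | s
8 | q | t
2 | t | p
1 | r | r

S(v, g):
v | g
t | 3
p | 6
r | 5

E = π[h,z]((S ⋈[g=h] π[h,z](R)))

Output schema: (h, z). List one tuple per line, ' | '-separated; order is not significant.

Per-node cardinality:
  S → 3
  R → 5
  π[h,z](R) → 5
  (S ⋈[g=h] π[h,z](R)) → 1
  π[h,z]((S ⋈[g=h] π[h,z](R))) → 1

== RESULT ==
h | z
5 | s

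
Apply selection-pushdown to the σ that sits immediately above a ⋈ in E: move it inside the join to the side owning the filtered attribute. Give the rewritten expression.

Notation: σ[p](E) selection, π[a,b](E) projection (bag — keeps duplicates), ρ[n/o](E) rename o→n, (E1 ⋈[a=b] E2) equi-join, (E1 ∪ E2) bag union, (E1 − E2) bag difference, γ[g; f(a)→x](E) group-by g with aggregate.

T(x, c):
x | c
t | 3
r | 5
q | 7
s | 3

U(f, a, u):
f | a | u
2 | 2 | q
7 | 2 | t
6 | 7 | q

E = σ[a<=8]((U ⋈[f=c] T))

σ filters on a, owned by the left side.
E' = (σ[a<=8](U) ⋈[f=c] T)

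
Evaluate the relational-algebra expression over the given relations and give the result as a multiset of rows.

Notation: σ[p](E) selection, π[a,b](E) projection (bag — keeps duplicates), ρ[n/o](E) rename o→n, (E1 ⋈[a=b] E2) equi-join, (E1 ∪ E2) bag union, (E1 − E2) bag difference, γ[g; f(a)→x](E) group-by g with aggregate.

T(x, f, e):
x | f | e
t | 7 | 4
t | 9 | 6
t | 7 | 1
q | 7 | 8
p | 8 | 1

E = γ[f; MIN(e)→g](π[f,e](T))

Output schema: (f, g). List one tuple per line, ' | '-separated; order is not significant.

Stepwise |·|:
  T → 5
  π[f,e](T) → 5
  γ[f; MIN(e)→g](π[f,e](T)) → 3

== RESULT ==
f | g
7 | 1
8 | 1
9 | 6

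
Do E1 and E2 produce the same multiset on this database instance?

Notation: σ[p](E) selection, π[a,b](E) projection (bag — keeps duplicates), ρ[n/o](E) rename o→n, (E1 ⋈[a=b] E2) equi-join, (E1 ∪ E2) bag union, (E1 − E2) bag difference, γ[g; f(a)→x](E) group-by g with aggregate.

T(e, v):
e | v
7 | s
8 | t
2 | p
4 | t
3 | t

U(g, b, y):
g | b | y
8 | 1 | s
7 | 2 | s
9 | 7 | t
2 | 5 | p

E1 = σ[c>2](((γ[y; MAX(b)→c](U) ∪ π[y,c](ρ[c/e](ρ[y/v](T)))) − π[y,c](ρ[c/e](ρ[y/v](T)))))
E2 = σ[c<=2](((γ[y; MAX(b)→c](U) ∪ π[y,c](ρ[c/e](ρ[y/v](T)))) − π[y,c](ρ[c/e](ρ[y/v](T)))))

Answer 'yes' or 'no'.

E1 per-node cardinality:
  U → 4
  γ[y; MAX(b)→c](U) → 3
  T → 5
  ρ[y/v](T) → 5
  ρ[c/e](ρ[y/v](T)) → 5
  π[y,c](ρ[c/e](ρ[y/v](T))) → 5
  (γ[y; MAX(b)→c](U) ∪ π[y,c](ρ[c/e](ρ[y/v](T)))) → 8
  T → 5
  ρ[y/v](T) → 5
  ρ[c/e](ρ[y/v](T)) → 5
  π[y,c](ρ[c/e](ρ[y/v](T))) → 5
  ((γ[y; MAX(b)→c](U) ∪ π[y,c](ρ[c/e](ρ[y/v](T)))) − π[y,c](ρ[c/e](ρ[y/v](T)))) → 3
  σ[c>2](((γ[y; MAX(b)→c](U) ∪ π[y,c](ρ[c/e](ρ[y/v](T)))) − π[y,c](ρ[c/e](ρ[y/v](T))))) → 2
E2 per-node cardinality:
  U → 4
  γ[y; MAX(b)→c](U) → 3
  T → 5
  ρ[y/v](T) → 5
  ρ[c/e](ρ[y/v](T)) → 5
  π[y,c](ρ[c/e](ρ[y/v](T))) → 5
  (γ[y; MAX(b)→c](U) ∪ π[y,c](ρ[c/e](ρ[y/v](T)))) → 8
  T → 5
  ρ[y/v](T) → 5
  ρ[c/e](ρ[y/v](T)) → 5
  π[y,c](ρ[c/e](ρ[y/v](T))) → 5
  ((γ[y; MAX(b)→c](U) ∪ π[y,c](ρ[c/e](ρ[y/v](T)))) − π[y,c](ρ[c/e](ρ[y/v](T)))) → 3
  σ[c<=2](((γ[y; MAX(b)→c](U) ∪ π[y,c](ρ[c/e](ρ[y/v](T)))) − π[y,c](ρ[c/e](ρ[y/v](T))))) → 1

E1 result:
y | c
p | 5
t | 7
E2 result:
y | c
s | 2
Witness: ('s', 2) appears 0× in E1 but 1× in E2.

no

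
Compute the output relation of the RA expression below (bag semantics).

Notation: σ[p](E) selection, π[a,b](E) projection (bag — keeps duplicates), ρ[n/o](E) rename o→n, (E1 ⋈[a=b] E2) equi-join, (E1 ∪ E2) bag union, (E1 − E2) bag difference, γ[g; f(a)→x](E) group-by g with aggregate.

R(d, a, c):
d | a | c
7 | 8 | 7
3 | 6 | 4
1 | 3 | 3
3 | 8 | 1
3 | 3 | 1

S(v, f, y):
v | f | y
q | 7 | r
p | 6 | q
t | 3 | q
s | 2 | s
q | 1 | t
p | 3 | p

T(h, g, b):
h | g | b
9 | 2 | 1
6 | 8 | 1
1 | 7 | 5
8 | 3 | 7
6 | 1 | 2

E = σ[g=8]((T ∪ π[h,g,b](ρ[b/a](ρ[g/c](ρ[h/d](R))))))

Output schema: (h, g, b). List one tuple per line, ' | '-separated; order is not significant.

Stepwise |·|:
  T → 5
  R → 5
  ρ[h/d](R) → 5
  ρ[g/c](ρ[h/d](R)) → 5
  ρ[b/a](ρ[g/c](ρ[h/d](R))) → 5
  π[h,g,b](ρ[b/a](ρ[g/c](ρ[h/d](R)))) → 5
  (T ∪ π[h,g,b](ρ[b/a](ρ[g/c](ρ[h/d](R))))) → 10
  σ[g=8]((T ∪ π[h,g,b](ρ[b/a](ρ[g/c](ρ[h/d](R)))))) → 1

== RESULT ==
h | g | b
6 | 8 | 1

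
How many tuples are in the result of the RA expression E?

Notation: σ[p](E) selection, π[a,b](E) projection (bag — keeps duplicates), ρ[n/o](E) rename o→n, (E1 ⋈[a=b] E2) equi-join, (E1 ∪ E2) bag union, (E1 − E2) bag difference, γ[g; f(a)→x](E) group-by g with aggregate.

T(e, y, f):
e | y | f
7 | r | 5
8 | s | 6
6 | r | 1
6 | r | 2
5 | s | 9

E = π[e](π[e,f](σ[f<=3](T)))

Per-node cardinality:
  T → 5
  σ[f<=3](T) → 2
  π[e,f](σ[f<=3](T)) → 2
  π[e](π[e,f](σ[f<=3](T))) → 2

|E| = 2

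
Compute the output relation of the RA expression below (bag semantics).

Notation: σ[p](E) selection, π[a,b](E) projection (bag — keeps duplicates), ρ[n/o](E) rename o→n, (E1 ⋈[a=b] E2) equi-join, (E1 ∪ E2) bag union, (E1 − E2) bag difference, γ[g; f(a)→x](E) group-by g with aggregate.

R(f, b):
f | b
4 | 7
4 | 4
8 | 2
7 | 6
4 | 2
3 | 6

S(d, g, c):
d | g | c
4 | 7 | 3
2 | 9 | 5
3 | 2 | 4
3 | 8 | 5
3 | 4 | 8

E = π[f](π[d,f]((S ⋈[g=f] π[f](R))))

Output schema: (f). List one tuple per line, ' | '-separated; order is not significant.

Row counts bottom-up:
  S → 5
  R → 6
  π[f](R) → 6
  (S ⋈[g=f] π[f](R)) → 5
  π[d,f]((S ⋈[g=f] π[f](R))) → 5
  π[f](π[d,f]((S ⋈[g=f] π[f](R)))) → 5

== RESULT ==
f
4
4
4
7
8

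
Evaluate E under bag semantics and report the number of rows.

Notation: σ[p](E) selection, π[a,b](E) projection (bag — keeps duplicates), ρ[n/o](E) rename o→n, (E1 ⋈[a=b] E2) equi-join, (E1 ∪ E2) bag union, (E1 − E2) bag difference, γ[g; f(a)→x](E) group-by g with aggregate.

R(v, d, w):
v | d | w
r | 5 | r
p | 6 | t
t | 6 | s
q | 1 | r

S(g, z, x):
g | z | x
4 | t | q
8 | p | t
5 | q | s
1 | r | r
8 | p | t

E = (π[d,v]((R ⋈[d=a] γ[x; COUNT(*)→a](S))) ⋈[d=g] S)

Row counts bottom-up:
  R → 4
  S → 5
  γ[x; COUNT(*)→a](S) → 4
  (R ⋈[d=a] γ[x; COUNT(*)→a](S)) → 3
  π[d,v]((R ⋈[d=a] γ[x; COUNT(*)→a](S))) → 3
  S → 5
  (π[d,v]((R ⋈[d=a] γ[x; COUNT(*)→a](S))) ⋈[d=g] S) → 3

|E| = 3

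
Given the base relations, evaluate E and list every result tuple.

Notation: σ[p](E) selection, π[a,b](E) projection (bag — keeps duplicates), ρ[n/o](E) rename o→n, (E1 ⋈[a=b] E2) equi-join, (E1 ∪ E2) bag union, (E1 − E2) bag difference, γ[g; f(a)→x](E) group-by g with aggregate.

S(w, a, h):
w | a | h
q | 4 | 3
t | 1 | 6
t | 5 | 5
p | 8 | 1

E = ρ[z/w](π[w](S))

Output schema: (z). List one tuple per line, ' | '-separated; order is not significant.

Row counts bottom-up:
  S → 4
  π[w](S) → 4
  ρ[z/w](π[w](S)) → 4

== RESULT ==
z
p
q
t
t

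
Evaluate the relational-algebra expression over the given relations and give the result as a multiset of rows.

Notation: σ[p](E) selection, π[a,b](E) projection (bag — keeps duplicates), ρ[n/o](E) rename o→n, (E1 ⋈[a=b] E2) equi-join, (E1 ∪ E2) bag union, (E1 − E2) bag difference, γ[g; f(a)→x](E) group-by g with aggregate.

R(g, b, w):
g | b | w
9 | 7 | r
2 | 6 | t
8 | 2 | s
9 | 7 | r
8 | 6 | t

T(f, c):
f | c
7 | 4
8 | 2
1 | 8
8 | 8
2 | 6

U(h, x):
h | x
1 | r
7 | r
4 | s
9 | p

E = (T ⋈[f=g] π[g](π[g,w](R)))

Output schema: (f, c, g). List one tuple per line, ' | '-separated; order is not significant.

Per-node cardinality:
  T → 5
  R → 5
  π[g,w](R) → 5
  π[g](π[g,w](R)) → 5
  (T ⋈[f=g] π[g](π[g,w](R))) → 5

== RESULT ==
f | c | g
2 | 6 | 2
8 | 2 | 8
8 | 2 | 8
8 | 8 | 8
8 | 8 | 8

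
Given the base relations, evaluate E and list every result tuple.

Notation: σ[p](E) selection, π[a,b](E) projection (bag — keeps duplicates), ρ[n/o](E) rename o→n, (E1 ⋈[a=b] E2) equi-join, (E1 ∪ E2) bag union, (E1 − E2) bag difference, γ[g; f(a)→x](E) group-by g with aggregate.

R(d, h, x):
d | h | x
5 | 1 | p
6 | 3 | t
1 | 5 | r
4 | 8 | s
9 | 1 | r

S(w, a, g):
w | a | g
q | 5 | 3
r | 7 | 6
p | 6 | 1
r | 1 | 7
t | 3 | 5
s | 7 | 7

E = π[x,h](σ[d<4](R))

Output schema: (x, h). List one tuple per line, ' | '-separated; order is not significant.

Per-node cardinality:
  R → 5
  σ[d<4](R) → 1
  π[x,h](σ[d<4](R)) → 1

== RESULT ==
x | h
r | 5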